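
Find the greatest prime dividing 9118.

97

9118 = 2 · 4559
4559 = 47 · 97
97 is prime.
So 9118 = 2 · 47 · 97; the largest prime factor is 97.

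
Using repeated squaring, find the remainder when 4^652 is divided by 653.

4^1 ≡ 4 (mod 653)
4^2 ≡ 4^2 = 16 ≡ 16 (mod 653)
4^4 ≡ 16^2 = 256 ≡ 256 (mod 653)
4^8 ≡ 256^2 = 65536 ≡ 236 (mod 653)
4^16 ≡ 236^2 = 55696 ≡ 191 (mod 653)
4^32 ≡ 191^2 = 36481 ≡ 566 (mod 653)
4^64 ≡ 566^2 = 320356 ≡ 386 (mod 653)
4^128 ≡ 386^2 = 148996 ≡ 112 (mod 653)
4^256 ≡ 112^2 = 12544 ≡ 137 (mod 653)
4^512 ≡ 137^2 = 18769 ≡ 485 (mod 653)
652 = 512 + 128 + 8 + 4 in binary powers of 2.
So 4^652 ≡ 485 · 112 · 236 · 256 ≡ 1 (mod 653).
Since the result is 1, base 4 gives no evidence that 653 is composite.

1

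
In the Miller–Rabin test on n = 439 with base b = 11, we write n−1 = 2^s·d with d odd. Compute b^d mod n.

1

439 − 1 = 438 = 2^1 · 219, so d = 219.
11^1 ≡ 11 (mod 439)
11^2 ≡ 11^2 = 121 ≡ 121 (mod 439)
11^4 ≡ 121^2 = 14641 ≡ 154 (mod 439)
11^8 ≡ 154^2 = 23716 ≡ 10 (mod 439)
11^16 ≡ 10^2 = 100 ≡ 100 (mod 439)
11^32 ≡ 100^2 = 10000 ≡ 342 (mod 439)
11^64 ≡ 342^2 = 116964 ≡ 190 (mod 439)
11^128 ≡ 190^2 = 36100 ≡ 102 (mod 439)
219 = 128 + 64 + 16 + 8 + 2 + 1 in binary powers of 2.
So 11^219 ≡ 102 · 190 · 100 · 10 · 121 · 11 ≡ 1 (mod 439).
Since 11^d ≡ 1 (mod 439), base 11 does not prove 439 composite.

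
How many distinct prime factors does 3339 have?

3339 = 3^2 · 371
371 = 7 · 53
3339 = 3^2 · 7 · 53, which has 3 distinct prime factors.

3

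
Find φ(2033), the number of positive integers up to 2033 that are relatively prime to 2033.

1908

Factor: 2033 = 19 · 107.
φ(2033) = (19−1) · (107−1) = 18 · 106 = 1908.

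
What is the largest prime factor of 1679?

1679 = 23 · 73
73 is prime.
So 1679 = 23 · 73; the largest prime factor is 73.

73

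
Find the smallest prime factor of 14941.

67

14941 is odd.
Digit sum 19, not divisible by 3.
Ends in 1: not divisible by 5.
7: 14941 = 7·2134 + 3
11: 14941 = 11·1358 + 3
13: 14941 = 13·1149 + 4
17: 14941 = 17·878 + 15
19: 14941 = 19·786 + 7
23: 14941 = 23·649 + 14
29: 14941 = 29·515 + 6
31: 14941 = 31·481 + 30
37: 14941 = 37·403 + 30
41: 14941 = 41·364 + 17
43: 14941 = 43·347 + 20
47: 14941 = 47·317 + 42
53: 14941 = 53·281 + 48
59: 14941 = 59·253 + 14
61: 14941 = 61·244 + 57
67: 14941 = 67·223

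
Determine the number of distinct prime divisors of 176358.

6

176358 = 2 · 88179
88179 = 3 · 29393
29393 = 7 · 4199
4199 = 13 · 323
323 = 17 · 19
176358 = 2 · 3 · 7 · 13 · 17 · 19, which has 6 distinct prime factors.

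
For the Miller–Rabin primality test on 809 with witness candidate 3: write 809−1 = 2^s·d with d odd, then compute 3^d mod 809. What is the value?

809 − 1 = 808 = 2^3 · 101, so d = 101.
3^1 ≡ 3 (mod 809)
3^2 ≡ 3^2 = 9 ≡ 9 (mod 809)
3^4 ≡ 9^2 = 81 ≡ 81 (mod 809)
3^8 ≡ 81^2 = 6561 ≡ 89 (mod 809)
3^16 ≡ 89^2 = 7921 ≡ 640 (mod 809)
3^32 ≡ 640^2 = 409600 ≡ 246 (mod 809)
3^64 ≡ 246^2 = 60516 ≡ 650 (mod 809)
101 = 64 + 32 + 4 + 1 in binary powers of 2.
So 3^101 ≡ 650 · 246 · 81 · 3 ≡ 239 (mod 809).
Squaring chain: 239 → 491 → 808; reaches −1, so base 3 does not prove 809 composite.

239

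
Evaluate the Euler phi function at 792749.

763600

Factor: 792749 = 47 · 101 · 167.
φ(792749) = (47−1) · (101−1) · (167−1) = 46 · 100 · 166 = 763600.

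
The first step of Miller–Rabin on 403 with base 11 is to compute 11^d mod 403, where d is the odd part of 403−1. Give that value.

151

403 − 1 = 402 = 2^1 · 201, so d = 201.
11^1 ≡ 11 (mod 403)
11^2 ≡ 11^2 = 121 ≡ 121 (mod 403)
11^4 ≡ 121^2 = 14641 ≡ 133 (mod 403)
11^8 ≡ 133^2 = 17689 ≡ 360 (mod 403)
11^16 ≡ 360^2 = 129600 ≡ 237 (mod 403)
11^32 ≡ 237^2 = 56169 ≡ 152 (mod 403)
11^64 ≡ 152^2 = 23104 ≡ 133 (mod 403)
11^128 ≡ 133^2 = 17689 ≡ 360 (mod 403)
201 = 128 + 64 + 8 + 1 in binary powers of 2.
So 11^201 ≡ 360 · 133 · 360 · 11 ≡ 151 (mod 403).
Squaring chain: 151; never reaches −1, so base 11 is a Miller–Rabin witness that 403 is composite.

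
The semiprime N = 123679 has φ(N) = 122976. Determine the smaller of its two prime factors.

φ(n) = (p−1)(q−1) = n − (p+q) + 1, so p + q = 123679 − 122976 + 1 = 704.
p and q are the roots of t² − 704t + 123679 = 0.
Discriminant: 704² − 4·123679 = 495616 − 494716 = 900; √900 = 30.
q = (704 − 30)/2 = 337, p = (704 + 30)/2 = 367.
Check: 337 · 367 = 123679.

337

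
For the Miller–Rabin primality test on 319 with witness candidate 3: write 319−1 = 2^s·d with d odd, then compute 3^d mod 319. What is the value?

319 − 1 = 318 = 2^1 · 159, so d = 159.
3^1 ≡ 3 (mod 319)
3^2 ≡ 3^2 = 9 ≡ 9 (mod 319)
3^4 ≡ 9^2 = 81 ≡ 81 (mod 319)
3^8 ≡ 81^2 = 6561 ≡ 181 (mod 319)
3^16 ≡ 181^2 = 32761 ≡ 223 (mod 319)
3^32 ≡ 223^2 = 49729 ≡ 284 (mod 319)
3^64 ≡ 284^2 = 80656 ≡ 268 (mod 319)
3^128 ≡ 268^2 = 71824 ≡ 49 (mod 319)
159 = 128 + 16 + 8 + 4 + 2 + 1 in binary powers of 2.
So 3^159 ≡ 49 · 223 · 181 · 81 · 9 · 3 ≡ 279 (mod 319).
Squaring chain: 279; never reaches −1, so base 3 is a Miller–Rabin witness that 319 is composite.

279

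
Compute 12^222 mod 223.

1

12^1 ≡ 12 (mod 223)
12^2 ≡ 12^2 = 144 ≡ 144 (mod 223)
12^4 ≡ 144^2 = 20736 ≡ 220 (mod 223)
12^8 ≡ 220^2 = 48400 ≡ 9 (mod 223)
12^16 ≡ 9^2 = 81 ≡ 81 (mod 223)
12^32 ≡ 81^2 = 6561 ≡ 94 (mod 223)
12^64 ≡ 94^2 = 8836 ≡ 139 (mod 223)
12^128 ≡ 139^2 = 19321 ≡ 143 (mod 223)
222 = 128 + 64 + 16 + 8 + 4 + 2 in binary powers of 2.
So 12^222 ≡ 143 · 139 · 81 · 9 · 220 · 144 ≡ 1 (mod 223).
Since the result is 1, base 12 gives no evidence that 223 is composite.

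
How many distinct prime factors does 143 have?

143 = 11 · 13
143 = 11 · 13, which has 2 distinct prime factors.

2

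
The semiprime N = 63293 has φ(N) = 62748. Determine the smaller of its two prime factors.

φ(n) = (p−1)(q−1) = n − (p+q) + 1, so p + q = 63293 − 62748 + 1 = 546.
p and q are the roots of t² − 546t + 63293 = 0.
Discriminant: 546² − 4·63293 = 298116 − 253172 = 44944; √44944 = 212.
q = (546 − 212)/2 = 167, p = (546 + 212)/2 = 379.
Check: 167 · 379 = 63293.

167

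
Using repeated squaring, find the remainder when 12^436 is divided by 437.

12^1 ≡ 12 (mod 437)
12^2 ≡ 12^2 = 144 ≡ 144 (mod 437)
12^4 ≡ 144^2 = 20736 ≡ 197 (mod 437)
12^8 ≡ 197^2 = 38809 ≡ 353 (mod 437)
12^16 ≡ 353^2 = 124609 ≡ 64 (mod 437)
12^32 ≡ 64^2 = 4096 ≡ 163 (mod 437)
12^64 ≡ 163^2 = 26569 ≡ 349 (mod 437)
12^128 ≡ 349^2 = 121801 ≡ 315 (mod 437)
12^256 ≡ 315^2 = 99225 ≡ 26 (mod 437)
436 = 256 + 128 + 32 + 16 + 4 in binary powers of 2.
So 12^436 ≡ 26 · 315 · 163 · 64 · 197 ≡ 292 (mod 437).
Since 292 ≠ 1, base 12 is a Fermat witness: 437 is composite.

292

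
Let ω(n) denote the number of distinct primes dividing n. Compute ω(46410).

6

46410 = 2 · 23205
23205 = 3 · 7735
7735 = 5 · 1547
1547 = 7 · 221
221 = 13 · 17
46410 = 2 · 3 · 5 · 7 · 13 · 17, which has 6 distinct prime factors.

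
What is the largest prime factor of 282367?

282367 = 41 · 6887
6887 = 71 · 97
97 is prime.
So 282367 = 41 · 71 · 97; the largest prime factor is 97.

97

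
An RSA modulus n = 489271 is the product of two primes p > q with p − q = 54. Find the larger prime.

Since p = q + 54, we have 489271 = q(q + 54), so q² + 54q − 489271 = 0.
Discriminant: 54² + 4·489271 = 2916 + 1957084 = 1960000; √1960000 = 1400.
q = (−54 + 1400)/2 = 673, and p = q + 54 = 727.
Check: 673 · 727 = 489271.

727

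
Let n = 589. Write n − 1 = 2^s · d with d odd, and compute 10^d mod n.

221

589 − 1 = 588 = 2^2 · 147, so d = 147.
10^1 ≡ 10 (mod 589)
10^2 ≡ 10^2 = 100 ≡ 100 (mod 589)
10^4 ≡ 100^2 = 10000 ≡ 576 (mod 589)
10^8 ≡ 576^2 = 331776 ≡ 169 (mod 589)
10^16 ≡ 169^2 = 28561 ≡ 289 (mod 589)
10^32 ≡ 289^2 = 83521 ≡ 472 (mod 589)
10^64 ≡ 472^2 = 222784 ≡ 142 (mod 589)
10^128 ≡ 142^2 = 20164 ≡ 138 (mod 589)
147 = 128 + 16 + 2 + 1 in binary powers of 2.
So 10^147 ≡ 138 · 289 · 100 · 10 ≡ 221 (mod 589).
Squaring chain: 221 → 543; never reaches −1, so base 10 is a Miller–Rabin witness that 589 is composite.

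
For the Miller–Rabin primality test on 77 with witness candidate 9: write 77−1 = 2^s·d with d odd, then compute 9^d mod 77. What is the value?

77 − 1 = 76 = 2^2 · 19, so d = 19.
9^1 ≡ 9 (mod 77)
9^2 ≡ 9^2 = 81 ≡ 4 (mod 77)
9^4 ≡ 4^2 = 16 ≡ 16 (mod 77)
9^8 ≡ 16^2 = 256 ≡ 25 (mod 77)
9^16 ≡ 25^2 = 625 ≡ 9 (mod 77)
19 = 16 + 2 + 1 in binary powers of 2.
So 9^19 ≡ 9 · 4 · 9 ≡ 16 (mod 77).
Squaring chain: 16 → 25; never reaches −1, so base 9 is a Miller–Rabin witness that 77 is composite.

16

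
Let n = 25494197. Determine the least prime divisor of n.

83

25494197 is odd.
Digit sum 41, not divisible by 3.
Ends in 7: not divisible by 5.
7: 25494197 = 7·3642028 + 1
11: 25494197 = 11·2317654 + 3
13: 25494197 = 13·1961092 + 1
17: 25494197 = 17·1499658 + 11
19: 25494197 = 19·1341799 + 16
23: 25494197 = 23·1108443 + 8
29: 25494197 = 29·879110 + 7
31: 25494197 = 31·822393 + 14
37: 25494197 = 37·689032 + 13
41: 25494197 = 41·621809 + 28
43: 25494197 = 43·592888 + 13
47: 25494197 = 47·542429 + 34
53: 25494197 = 53·481022 + 31
59: 25494197 = 59·432105 + 2
61: 25494197 = 61·417937 + 40
67: 25494197 = 67·380510 + 27
71: 25494197 = 71·359073 + 14
73: 25494197 = 73·349235 + 42
79: 25494197 = 79·322711 + 28
83: 25494197 = 83·307159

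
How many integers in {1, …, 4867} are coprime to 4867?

4680

Factor: 4867 = 31 · 157.
φ(4867) = (31−1) · (157−1) = 30 · 156 = 4680.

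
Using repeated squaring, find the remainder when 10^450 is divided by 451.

10^1 ≡ 10 (mod 451)
10^2 ≡ 10^2 = 100 ≡ 100 (mod 451)
10^4 ≡ 100^2 = 10000 ≡ 78 (mod 451)
10^8 ≡ 78^2 = 6084 ≡ 221 (mod 451)
10^16 ≡ 221^2 = 48841 ≡ 133 (mod 451)
10^32 ≡ 133^2 = 17689 ≡ 100 (mod 451)
10^64 ≡ 100^2 = 10000 ≡ 78 (mod 451)
10^128 ≡ 78^2 = 6084 ≡ 221 (mod 451)
10^256 ≡ 221^2 = 48841 ≡ 133 (mod 451)
450 = 256 + 128 + 64 + 2 in binary powers of 2.
So 10^450 ≡ 133 · 221 · 78 · 100 ≡ 1 (mod 451).
Since the result is 1, base 10 gives no evidence that 451 is composite.

1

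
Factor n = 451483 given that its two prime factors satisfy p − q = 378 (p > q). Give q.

509

Since p = q + 378, we have 451483 = q(q + 378), so q² + 378q − 451483 = 0.
Discriminant: 378² + 4·451483 = 142884 + 1805932 = 1948816; √1948816 = 1396.
q = (−378 + 1396)/2 = 509, and p = q + 378 = 887.
Check: 509 · 887 = 451483.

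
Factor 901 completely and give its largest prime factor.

53

901 = 17 · 53
53 is prime.
So 901 = 17 · 53; the largest prime factor is 53.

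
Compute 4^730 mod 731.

16

4^1 ≡ 4 (mod 731)
4^2 ≡ 4^2 = 16 ≡ 16 (mod 731)
4^4 ≡ 16^2 = 256 ≡ 256 (mod 731)
4^8 ≡ 256^2 = 65536 ≡ 477 (mod 731)
4^16 ≡ 477^2 = 227529 ≡ 188 (mod 731)
4^32 ≡ 188^2 = 35344 ≡ 256 (mod 731)
4^64 ≡ 256^2 = 65536 ≡ 477 (mod 731)
4^128 ≡ 477^2 = 227529 ≡ 188 (mod 731)
4^256 ≡ 188^2 = 35344 ≡ 256 (mod 731)
4^512 ≡ 256^2 = 65536 ≡ 477 (mod 731)
730 = 512 + 128 + 64 + 16 + 8 + 2 in binary powers of 2.
So 4^730 ≡ 477 · 188 · 477 · 188 · 477 · 16 ≡ 16 (mod 731).
Since 16 ≠ 1, base 4 is a Fermat witness: 731 is composite.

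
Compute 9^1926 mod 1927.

286

9^1 ≡ 9 (mod 1927)
9^2 ≡ 9^2 = 81 ≡ 81 (mod 1927)
9^4 ≡ 81^2 = 6561 ≡ 780 (mod 1927)
9^8 ≡ 780^2 = 608400 ≡ 1395 (mod 1927)
9^16 ≡ 1395^2 = 1946025 ≡ 1682 (mod 1927)
9^32 ≡ 1682^2 = 2829124 ≡ 288 (mod 1927)
9^64 ≡ 288^2 = 82944 ≡ 83 (mod 1927)
9^128 ≡ 83^2 = 6889 ≡ 1108 (mod 1927)
9^256 ≡ 1108^2 = 1227664 ≡ 165 (mod 1927)
9^512 ≡ 165^2 = 27225 ≡ 247 (mod 1927)
9^1024 ≡ 247^2 = 61009 ≡ 1272 (mod 1927)
1926 = 1024 + 512 + 256 + 128 + 4 + 2 in binary powers of 2.
So 9^1926 ≡ 1272 · 247 · 165 · 1108 · 780 · 81 ≡ 286 (mod 1927).
Since 286 ≠ 1, base 9 is a Fermat witness: 1927 is composite.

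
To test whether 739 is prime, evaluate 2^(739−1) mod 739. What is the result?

2^1 ≡ 2 (mod 739)
2^2 ≡ 2^2 = 4 ≡ 4 (mod 739)
2^4 ≡ 4^2 = 16 ≡ 16 (mod 739)
2^8 ≡ 16^2 = 256 ≡ 256 (mod 739)
2^16 ≡ 256^2 = 65536 ≡ 504 (mod 739)
2^32 ≡ 504^2 = 254016 ≡ 539 (mod 739)
2^64 ≡ 539^2 = 290521 ≡ 94 (mod 739)
2^128 ≡ 94^2 = 8836 ≡ 707 (mod 739)
2^256 ≡ 707^2 = 499849 ≡ 285 (mod 739)
2^512 ≡ 285^2 = 81225 ≡ 674 (mod 739)
738 = 512 + 128 + 64 + 32 + 2 in binary powers of 2.
So 2^738 ≡ 674 · 707 · 94 · 539 · 4 ≡ 1 (mod 739).
Since the result is 1, base 2 gives no evidence that 739 is composite.

1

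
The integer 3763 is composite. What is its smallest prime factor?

53

3763 is odd.
Digit sum 19, not divisible by 3.
Ends in 3: not divisible by 5.
7: 3763 = 7·537 + 4
11: 3763 = 11·342 + 1
13: 3763 = 13·289 + 6
17: 3763 = 17·221 + 6
19: 3763 = 19·198 + 1
23: 3763 = 23·163 + 14
29: 3763 = 29·129 + 22
31: 3763 = 31·121 + 12
37: 3763 = 37·101 + 26
41: 3763 = 41·91 + 32
43: 3763 = 43·87 + 22
47: 3763 = 47·80 + 3
53: 3763 = 53·71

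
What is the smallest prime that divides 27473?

83

27473 is odd.
Digit sum 23, not divisible by 3.
Ends in 3: not divisible by 5.
7: 27473 = 7·3924 + 5
11: 27473 = 11·2497 + 6
13: 27473 = 13·2113 + 4
17: 27473 = 17·1616 + 1
19: 27473 = 19·1445 + 18
23: 27473 = 23·1194 + 11
29: 27473 = 29·947 + 10
31: 27473 = 31·886 + 7
37: 27473 = 37·742 + 19
41: 27473 = 41·670 + 3
43: 27473 = 43·638 + 39
47: 27473 = 47·584 + 25
53: 27473 = 53·518 + 19
59: 27473 = 59·465 + 38
61: 27473 = 61·450 + 23
67: 27473 = 67·410 + 3
71: 27473 = 71·386 + 67
73: 27473 = 73·376 + 25
79: 27473 = 79·347 + 60
83: 27473 = 83·331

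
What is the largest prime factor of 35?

7

35 = 5 · 7
7 is prime.
So 35 = 5 · 7; the largest prime factor is 7.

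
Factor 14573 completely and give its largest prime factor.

14573 = 13 · 1121
1121 = 19 · 59
59 is prime.
So 14573 = 13 · 19 · 59; the largest prime factor is 59.

59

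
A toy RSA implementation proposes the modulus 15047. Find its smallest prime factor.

41

15047 is odd.
Digit sum 17, not divisible by 3.
Ends in 7: not divisible by 5.
7: 15047 = 7·2149 + 4
11: 15047 = 11·1367 + 10
13: 15047 = 13·1157 + 6
17: 15047 = 17·885 + 2
19: 15047 = 19·791 + 18
23: 15047 = 23·654 + 5
29: 15047 = 29·518 + 25
31: 15047 = 31·485 + 12
37: 15047 = 37·406 + 25
41: 15047 = 41·367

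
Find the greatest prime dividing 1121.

1121 = 19 · 59
59 is prime.
So 1121 = 19 · 59; the largest prime factor is 59.

59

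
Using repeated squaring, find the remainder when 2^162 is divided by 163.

1

2^1 ≡ 2 (mod 163)
2^2 ≡ 2^2 = 4 ≡ 4 (mod 163)
2^4 ≡ 4^2 = 16 ≡ 16 (mod 163)
2^8 ≡ 16^2 = 256 ≡ 93 (mod 163)
2^16 ≡ 93^2 = 8649 ≡ 10 (mod 163)
2^32 ≡ 10^2 = 100 ≡ 100 (mod 163)
2^64 ≡ 100^2 = 10000 ≡ 57 (mod 163)
2^128 ≡ 57^2 = 3249 ≡ 152 (mod 163)
162 = 128 + 32 + 2 in binary powers of 2.
So 2^162 ≡ 152 · 100 · 4 ≡ 1 (mod 163).
Since the result is 1, base 2 gives no evidence that 163 is composite.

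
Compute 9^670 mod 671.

9^1 ≡ 9 (mod 671)
9^2 ≡ 9^2 = 81 ≡ 81 (mod 671)
9^4 ≡ 81^2 = 6561 ≡ 522 (mod 671)
9^8 ≡ 522^2 = 272484 ≡ 58 (mod 671)
9^16 ≡ 58^2 = 3364 ≡ 9 (mod 671)
9^32 ≡ 9^2 = 81 ≡ 81 (mod 671)
9^64 ≡ 81^2 = 6561 ≡ 522 (mod 671)
9^128 ≡ 522^2 = 272484 ≡ 58 (mod 671)
9^256 ≡ 58^2 = 3364 ≡ 9 (mod 671)
9^512 ≡ 9^2 = 81 ≡ 81 (mod 671)
670 = 512 + 128 + 16 + 8 + 4 + 2 in binary powers of 2.
So 9^670 ≡ 81 · 58 · 9 · 58 · 522 · 81 ≡ 1 (mod 671).
Since the result is 1, base 9 gives no evidence that 671 is composite.

1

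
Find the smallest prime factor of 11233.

11233 is odd.
Digit sum 10, not divisible by 3.
Ends in 3: not divisible by 5.
7: 11233 = 7·1604 + 5
11: 11233 = 11·1021 + 2
13: 11233 = 13·864 + 1
17: 11233 = 17·660 + 13
19: 11233 = 19·591 + 4
23: 11233 = 23·488 + 9
29: 11233 = 29·387 + 10
31: 11233 = 31·362 + 11
37: 11233 = 37·303 + 22
41: 11233 = 41·273 + 40
43: 11233 = 43·261 + 10
47: 11233 = 47·239

47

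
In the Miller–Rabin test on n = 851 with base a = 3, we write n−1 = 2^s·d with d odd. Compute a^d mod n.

851 − 1 = 850 = 2^1 · 425, so d = 425.
3^1 ≡ 3 (mod 851)
3^2 ≡ 3^2 = 9 ≡ 9 (mod 851)
3^4 ≡ 9^2 = 81 ≡ 81 (mod 851)
3^8 ≡ 81^2 = 6561 ≡ 604 (mod 851)
3^16 ≡ 604^2 = 364816 ≡ 588 (mod 851)
3^32 ≡ 588^2 = 345744 ≡ 238 (mod 851)
3^64 ≡ 238^2 = 56644 ≡ 478 (mod 851)
3^128 ≡ 478^2 = 228484 ≡ 416 (mod 851)
3^256 ≡ 416^2 = 173056 ≡ 303 (mod 851)
425 = 256 + 128 + 32 + 8 + 1 in binary powers of 2.
So 3^425 ≡ 303 · 416 · 238 · 604 · 3 ≡ 324 (mod 851).
Squaring chain: 324; never reaches −1, so base 3 is a Miller–Rabin witness that 851 is composite.

324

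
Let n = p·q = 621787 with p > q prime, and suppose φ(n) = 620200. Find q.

φ(n) = (p−1)(q−1) = n − (p+q) + 1, so p + q = 621787 − 620200 + 1 = 1588.
p and q are the roots of t² − 1588t + 621787 = 0.
Discriminant: 1588² − 4·621787 = 2521744 − 2487148 = 34596; √34596 = 186.
q = (1588 − 186)/2 = 701, p = (1588 + 186)/2 = 887.
Check: 701 · 887 = 621787.

701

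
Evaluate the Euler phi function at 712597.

680400

Factor: 712597 = 31 · 127 · 181.
φ(712597) = (31−1) · (127−1) · (181−1) = 30 · 126 · 180 = 680400.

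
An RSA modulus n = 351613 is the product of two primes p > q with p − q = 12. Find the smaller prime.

Since p = q + 12, we have 351613 = q(q + 12), so q² + 12q − 351613 = 0.
Discriminant: 12² + 4·351613 = 144 + 1406452 = 1406596; √1406596 = 1186.
q = (−12 + 1186)/2 = 587, and p = q + 12 = 599.
Check: 587 · 599 = 351613.

587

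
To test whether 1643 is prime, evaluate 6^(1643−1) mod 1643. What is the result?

6^1 ≡ 6 (mod 1643)
6^2 ≡ 6^2 = 36 ≡ 36 (mod 1643)
6^4 ≡ 36^2 = 1296 ≡ 1296 (mod 1643)
6^8 ≡ 1296^2 = 1679616 ≡ 470 (mod 1643)
6^16 ≡ 470^2 = 220900 ≡ 738 (mod 1643)
6^32 ≡ 738^2 = 544644 ≡ 811 (mod 1643)
6^64 ≡ 811^2 = 657721 ≡ 521 (mod 1643)
6^128 ≡ 521^2 = 271441 ≡ 346 (mod 1643)
6^256 ≡ 346^2 = 119716 ≡ 1420 (mod 1643)
6^512 ≡ 1420^2 = 2016400 ≡ 439 (mod 1643)
6^1024 ≡ 439^2 = 192721 ≡ 490 (mod 1643)
1642 = 1024 + 512 + 64 + 32 + 8 + 2 in binary powers of 2.
So 6^1642 ≡ 490 · 439 · 521 · 811 · 470 · 36 ≡ 1296 (mod 1643).
Since 1296 ≠ 1, base 6 is a Fermat witness: 1643 is composite.

1296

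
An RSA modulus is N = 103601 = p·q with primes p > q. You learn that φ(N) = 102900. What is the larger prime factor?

491

φ(n) = (p−1)(q−1) = n − (p+q) + 1, so p + q = 103601 − 102900 + 1 = 702.
p and q are the roots of t² − 702t + 103601 = 0.
Discriminant: 702² − 4·103601 = 492804 − 414404 = 78400; √78400 = 280.
q = (702 − 280)/2 = 211, p = (702 + 280)/2 = 491.
Check: 211 · 491 = 103601.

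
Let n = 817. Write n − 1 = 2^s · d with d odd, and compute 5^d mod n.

817 − 1 = 816 = 2^4 · 51, so d = 51.
5^1 ≡ 5 (mod 817)
5^2 ≡ 5^2 = 25 ≡ 25 (mod 817)
5^4 ≡ 25^2 = 625 ≡ 625 (mod 817)
5^8 ≡ 625^2 = 390625 ≡ 99 (mod 817)
5^16 ≡ 99^2 = 9801 ≡ 814 (mod 817)
5^32 ≡ 814^2 = 662596 ≡ 9 (mod 817)
51 = 32 + 16 + 2 + 1 in binary powers of 2.
So 5^51 ≡ 9 · 814 · 25 · 5 ≡ 710 (mod 817).
Squaring chain: 710 → 11 → 121 → 752; never reaches −1, so base 5 is a Miller–Rabin witness that 817 is composite.

710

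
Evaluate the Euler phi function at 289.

Factor: 289 = 17^2.
φ(289) = 17^1·(17−1) = 272.

272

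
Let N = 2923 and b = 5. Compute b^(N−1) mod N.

936

5^1 ≡ 5 (mod 2923)
5^2 ≡ 5^2 = 25 ≡ 25 (mod 2923)
5^4 ≡ 25^2 = 625 ≡ 625 (mod 2923)
5^8 ≡ 625^2 = 390625 ≡ 1866 (mod 2923)
5^16 ≡ 1866^2 = 3481956 ≡ 663 (mod 2923)
5^32 ≡ 663^2 = 439569 ≡ 1119 (mod 2923)
5^64 ≡ 1119^2 = 1252161 ≡ 1117 (mod 2923)
5^128 ≡ 1117^2 = 1247689 ≡ 2491 (mod 2923)
5^256 ≡ 2491^2 = 6205081 ≡ 2475 (mod 2923)
5^512 ≡ 2475^2 = 6125625 ≡ 1940 (mod 2923)
5^1024 ≡ 1940^2 = 3763600 ≡ 1699 (mod 2923)
5^2048 ≡ 1699^2 = 2886601 ≡ 1600 (mod 2923)
2922 = 2048 + 512 + 256 + 64 + 32 + 8 + 2 in binary powers of 2.
So 5^2922 ≡ 1600 · 1940 · 2475 · 1117 · 1119 · 1866 · 25 ≡ 936 (mod 2923).
Since 936 ≠ 1, base 5 is a Fermat witness: 2923 is composite.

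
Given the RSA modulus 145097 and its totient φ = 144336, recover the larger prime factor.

φ(n) = (p−1)(q−1) = n − (p+q) + 1, so p + q = 145097 − 144336 + 1 = 762.
p and q are the roots of t² − 762t + 145097 = 0.
Discriminant: 762² − 4·145097 = 580644 − 580388 = 256; √256 = 16.
q = (762 − 16)/2 = 373, p = (762 + 16)/2 = 389.
Check: 373 · 389 = 145097.

389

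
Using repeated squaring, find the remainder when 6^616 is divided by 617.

1

6^1 ≡ 6 (mod 617)
6^2 ≡ 6^2 = 36 ≡ 36 (mod 617)
6^4 ≡ 36^2 = 1296 ≡ 62 (mod 617)
6^8 ≡ 62^2 = 3844 ≡ 142 (mod 617)
6^16 ≡ 142^2 = 20164 ≡ 420 (mod 617)
6^32 ≡ 420^2 = 176400 ≡ 555 (mod 617)
6^64 ≡ 555^2 = 308025 ≡ 142 (mod 617)
6^128 ≡ 142^2 = 20164 ≡ 420 (mod 617)
6^256 ≡ 420^2 = 176400 ≡ 555 (mod 617)
6^512 ≡ 555^2 = 308025 ≡ 142 (mod 617)
616 = 512 + 64 + 32 + 8 in binary powers of 2.
So 6^616 ≡ 142 · 142 · 555 · 142 ≡ 1 (mod 617).
Since the result is 1, base 6 gives no evidence that 617 is composite.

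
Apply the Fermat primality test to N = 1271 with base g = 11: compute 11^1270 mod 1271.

811

11^1 ≡ 11 (mod 1271)
11^2 ≡ 11^2 = 121 ≡ 121 (mod 1271)
11^4 ≡ 121^2 = 14641 ≡ 660 (mod 1271)
11^8 ≡ 660^2 = 435600 ≡ 918 (mod 1271)
11^16 ≡ 918^2 = 842724 ≡ 51 (mod 1271)
11^32 ≡ 51^2 = 2601 ≡ 59 (mod 1271)
11^64 ≡ 59^2 = 3481 ≡ 939 (mod 1271)
11^128 ≡ 939^2 = 881721 ≡ 918 (mod 1271)
11^256 ≡ 918^2 = 842724 ≡ 51 (mod 1271)
11^512 ≡ 51^2 = 2601 ≡ 59 (mod 1271)
11^1024 ≡ 59^2 = 3481 ≡ 939 (mod 1271)
1270 = 1024 + 128 + 64 + 32 + 16 + 4 + 2 in binary powers of 2.
So 11^1270 ≡ 939 · 918 · 939 · 59 · 51 · 660 · 121 ≡ 811 (mod 1271).
Since 811 ≠ 1, base 11 is a Fermat witness: 1271 is composite.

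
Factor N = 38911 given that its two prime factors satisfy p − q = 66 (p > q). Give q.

167

Since p = q + 66, we have 38911 = q(q + 66), so q² + 66q − 38911 = 0.
Discriminant: 66² + 4·38911 = 4356 + 155644 = 160000; √160000 = 400.
q = (−66 + 400)/2 = 167, and p = q + 66 = 233.
Check: 167 · 233 = 38911.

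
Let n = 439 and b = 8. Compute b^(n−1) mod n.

8^1 ≡ 8 (mod 439)
8^2 ≡ 8^2 = 64 ≡ 64 (mod 439)
8^4 ≡ 64^2 = 4096 ≡ 145 (mod 439)
8^8 ≡ 145^2 = 21025 ≡ 392 (mod 439)
8^16 ≡ 392^2 = 153664 ≡ 14 (mod 439)
8^32 ≡ 14^2 = 196 ≡ 196 (mod 439)
8^64 ≡ 196^2 = 38416 ≡ 223 (mod 439)
8^128 ≡ 223^2 = 49729 ≡ 122 (mod 439)
8^256 ≡ 122^2 = 14884 ≡ 397 (mod 439)
438 = 256 + 128 + 32 + 16 + 4 + 2 in binary powers of 2.
So 8^438 ≡ 397 · 122 · 196 · 14 · 145 · 64 ≡ 1 (mod 439).
Since the result is 1, base 8 gives no evidence that 439 is composite.

1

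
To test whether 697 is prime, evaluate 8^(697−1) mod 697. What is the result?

256

8^1 ≡ 8 (mod 697)
8^2 ≡ 8^2 = 64 ≡ 64 (mod 697)
8^4 ≡ 64^2 = 4096 ≡ 611 (mod 697)
8^8 ≡ 611^2 = 373321 ≡ 426 (mod 697)
8^16 ≡ 426^2 = 181476 ≡ 256 (mod 697)
8^32 ≡ 256^2 = 65536 ≡ 18 (mod 697)
8^64 ≡ 18^2 = 324 ≡ 324 (mod 697)
8^128 ≡ 324^2 = 104976 ≡ 426 (mod 697)
8^256 ≡ 426^2 = 181476 ≡ 256 (mod 697)
8^512 ≡ 256^2 = 65536 ≡ 18 (mod 697)
696 = 512 + 128 + 32 + 16 + 8 in binary powers of 2.
So 8^696 ≡ 18 · 426 · 18 · 256 · 426 ≡ 256 (mod 697).
Since 256 ≠ 1, base 8 is a Fermat witness: 697 is composite.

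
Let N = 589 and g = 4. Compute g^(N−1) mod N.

64

4^1 ≡ 4 (mod 589)
4^2 ≡ 4^2 = 16 ≡ 16 (mod 589)
4^4 ≡ 16^2 = 256 ≡ 256 (mod 589)
4^8 ≡ 256^2 = 65536 ≡ 157 (mod 589)
4^16 ≡ 157^2 = 24649 ≡ 500 (mod 589)
4^32 ≡ 500^2 = 250000 ≡ 264 (mod 589)
4^64 ≡ 264^2 = 69696 ≡ 194 (mod 589)
4^128 ≡ 194^2 = 37636 ≡ 529 (mod 589)
4^256 ≡ 529^2 = 279841 ≡ 66 (mod 589)
4^512 ≡ 66^2 = 4356 ≡ 233 (mod 589)
588 = 512 + 64 + 8 + 4 in binary powers of 2.
So 4^588 ≡ 233 · 194 · 157 · 256 ≡ 64 (mod 589).
Since 64 ≠ 1, base 4 is a Fermat witness: 589 is composite.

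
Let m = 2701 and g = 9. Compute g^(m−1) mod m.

1

9^1 ≡ 9 (mod 2701)
9^2 ≡ 9^2 = 81 ≡ 81 (mod 2701)
9^4 ≡ 81^2 = 6561 ≡ 1159 (mod 2701)
9^8 ≡ 1159^2 = 1343281 ≡ 884 (mod 2701)
9^16 ≡ 884^2 = 781456 ≡ 867 (mod 2701)
9^32 ≡ 867^2 = 751689 ≡ 811 (mod 2701)
9^64 ≡ 811^2 = 657721 ≡ 1378 (mod 2701)
9^128 ≡ 1378^2 = 1898884 ≡ 81 (mod 2701)
9^256 ≡ 81^2 = 6561 ≡ 1159 (mod 2701)
9^512 ≡ 1159^2 = 1343281 ≡ 884 (mod 2701)
9^1024 ≡ 884^2 = 781456 ≡ 867 (mod 2701)
9^2048 ≡ 867^2 = 751689 ≡ 811 (mod 2701)
2700 = 2048 + 512 + 128 + 8 + 4 in binary powers of 2.
So 9^2700 ≡ 811 · 884 · 81 · 884 · 1159 ≡ 1 (mod 2701).
Since the result is 1, base 9 gives no evidence that 2701 is composite.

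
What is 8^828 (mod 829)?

8^1 ≡ 8 (mod 829)
8^2 ≡ 8^2 = 64 ≡ 64 (mod 829)
8^4 ≡ 64^2 = 4096 ≡ 780 (mod 829)
8^8 ≡ 780^2 = 608400 ≡ 743 (mod 829)
8^16 ≡ 743^2 = 552049 ≡ 764 (mod 829)
8^32 ≡ 764^2 = 583696 ≡ 80 (mod 829)
8^64 ≡ 80^2 = 6400 ≡ 597 (mod 829)
8^128 ≡ 597^2 = 356409 ≡ 768 (mod 829)
8^256 ≡ 768^2 = 589824 ≡ 405 (mod 829)
8^512 ≡ 405^2 = 164025 ≡ 712 (mod 829)
828 = 512 + 256 + 32 + 16 + 8 + 4 in binary powers of 2.
So 8^828 ≡ 712 · 405 · 80 · 764 · 743 · 780 ≡ 1 (mod 829).
Since the result is 1, base 8 gives no evidence that 829 is composite.

1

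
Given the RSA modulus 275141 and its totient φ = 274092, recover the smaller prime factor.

φ(n) = (p−1)(q−1) = n − (p+q) + 1, so p + q = 275141 − 274092 + 1 = 1050.
p and q are the roots of t² − 1050t + 275141 = 0.
Discriminant: 1050² − 4·275141 = 1102500 − 1100564 = 1936; √1936 = 44.
q = (1050 − 44)/2 = 503, p = (1050 + 44)/2 = 547.
Check: 503 · 547 = 275141.

503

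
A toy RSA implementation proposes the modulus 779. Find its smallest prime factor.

19

779 is odd.
Digit sum 23, not divisible by 3.
Ends in 9: not divisible by 5.
7: 779 = 7·111 + 2
11: 779 = 11·70 + 9
13: 779 = 13·59 + 12
17: 779 = 17·45 + 14
19: 779 = 19·41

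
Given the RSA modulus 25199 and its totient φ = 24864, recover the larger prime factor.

223

φ(n) = (p−1)(q−1) = n − (p+q) + 1, so p + q = 25199 − 24864 + 1 = 336.
p and q are the roots of t² − 336t + 25199 = 0.
Discriminant: 336² − 4·25199 = 112896 − 100796 = 12100; √12100 = 110.
q = (336 − 110)/2 = 113, p = (336 + 110)/2 = 223.
Check: 113 · 223 = 25199.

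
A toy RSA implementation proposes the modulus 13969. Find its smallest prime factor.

13969 is odd.
Digit sum 28, not divisible by 3.
Ends in 9: not divisible by 5.
7: 13969 = 7·1995 + 4
11: 13969 = 11·1269 + 10
13: 13969 = 13·1074 + 7
17: 13969 = 17·821 + 12
19: 13969 = 19·735 + 4
23: 13969 = 23·607 + 8
29: 13969 = 29·481 + 20
31: 13969 = 31·450 + 19
37: 13969 = 37·377 + 20
41: 13969 = 41·340 + 29
43: 13969 = 43·324 + 37
47: 13969 = 47·297 + 10
53: 13969 = 53·263 + 30
59: 13969 = 59·236 + 45
61: 13969 = 61·229

61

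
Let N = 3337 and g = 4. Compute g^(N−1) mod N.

192

4^1 ≡ 4 (mod 3337)
4^2 ≡ 4^2 = 16 ≡ 16 (mod 3337)
4^4 ≡ 16^2 = 256 ≡ 256 (mod 3337)
4^8 ≡ 256^2 = 65536 ≡ 2133 (mod 3337)
4^16 ≡ 2133^2 = 4549689 ≡ 1358 (mod 3337)
4^32 ≡ 1358^2 = 1844164 ≡ 2140 (mod 3337)
4^64 ≡ 2140^2 = 4579600 ≡ 1236 (mod 3337)
4^128 ≡ 1236^2 = 1527696 ≡ 2687 (mod 3337)
4^256 ≡ 2687^2 = 7219969 ≡ 2038 (mod 3337)
4^512 ≡ 2038^2 = 4153444 ≡ 2216 (mod 3337)
4^1024 ≡ 2216^2 = 4910656 ≡ 1929 (mod 3337)
4^2048 ≡ 1929^2 = 3721041 ≡ 286 (mod 3337)
3336 = 2048 + 1024 + 256 + 8 in binary powers of 2.
So 4^3336 ≡ 286 · 1929 · 2038 · 2133 ≡ 192 (mod 3337).
Since 192 ≠ 1, base 4 is a Fermat witness: 3337 is composite.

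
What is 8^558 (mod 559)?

428

8^1 ≡ 8 (mod 559)
8^2 ≡ 8^2 = 64 ≡ 64 (mod 559)
8^4 ≡ 64^2 = 4096 ≡ 183 (mod 559)
8^8 ≡ 183^2 = 33489 ≡ 508 (mod 559)
8^16 ≡ 508^2 = 258064 ≡ 365 (mod 559)
8^32 ≡ 365^2 = 133225 ≡ 183 (mod 559)
8^64 ≡ 183^2 = 33489 ≡ 508 (mod 559)
8^128 ≡ 508^2 = 258064 ≡ 365 (mod 559)
8^256 ≡ 365^2 = 133225 ≡ 183 (mod 559)
8^512 ≡ 183^2 = 33489 ≡ 508 (mod 559)
558 = 512 + 32 + 8 + 4 + 2 in binary powers of 2.
So 8^558 ≡ 508 · 183 · 508 · 183 · 64 ≡ 428 (mod 559).
Since 428 ≠ 1, base 8 is a Fermat witness: 559 is composite.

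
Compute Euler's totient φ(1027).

936

Factor: 1027 = 13 · 79.
φ(1027) = (13−1) · (79−1) = 12 · 78 = 936.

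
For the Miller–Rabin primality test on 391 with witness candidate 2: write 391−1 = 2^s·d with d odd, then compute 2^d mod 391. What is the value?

391 − 1 = 390 = 2^1 · 195, so d = 195.
2^1 ≡ 2 (mod 391)
2^2 ≡ 2^2 = 4 ≡ 4 (mod 391)
2^4 ≡ 4^2 = 16 ≡ 16 (mod 391)
2^8 ≡ 16^2 = 256 ≡ 256 (mod 391)
2^16 ≡ 256^2 = 65536 ≡ 239 (mod 391)
2^32 ≡ 239^2 = 57121 ≡ 35 (mod 391)
2^64 ≡ 35^2 = 1225 ≡ 52 (mod 391)
2^128 ≡ 52^2 = 2704 ≡ 358 (mod 391)
195 = 128 + 64 + 2 + 1 in binary powers of 2.
So 2^195 ≡ 358 · 52 · 4 · 2 ≡ 348 (mod 391).
Squaring chain: 348; never reaches −1, so base 2 is a Miller–Rabin witness that 391 is composite.

348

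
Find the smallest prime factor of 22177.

22177 is odd.
Digit sum 19, not divisible by 3.
Ends in 7: not divisible by 5.
7: 22177 = 7·3168 + 1
11: 22177 = 11·2016 + 1
13: 22177 = 13·1705 + 12
17: 22177 = 17·1304 + 9
19: 22177 = 19·1167 + 4
23: 22177 = 23·964 + 5
29: 22177 = 29·764 + 21
31: 22177 = 31·715 + 12
37: 22177 = 37·599 + 14
41: 22177 = 41·540 + 37
43: 22177 = 43·515 + 32
47: 22177 = 47·471 + 40
53: 22177 = 53·418 + 23
59: 22177 = 59·375 + 52
61: 22177 = 61·363 + 34
67: 22177 = 67·331

67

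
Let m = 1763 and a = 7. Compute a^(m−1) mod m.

7^1 ≡ 7 (mod 1763)
7^2 ≡ 7^2 = 49 ≡ 49 (mod 1763)
7^4 ≡ 49^2 = 2401 ≡ 638 (mod 1763)
7^8 ≡ 638^2 = 407044 ≡ 1554 (mod 1763)
7^16 ≡ 1554^2 = 2414916 ≡ 1369 (mod 1763)
7^32 ≡ 1369^2 = 1874161 ≡ 92 (mod 1763)
7^64 ≡ 92^2 = 8464 ≡ 1412 (mod 1763)
7^128 ≡ 1412^2 = 1993744 ≡ 1554 (mod 1763)
7^256 ≡ 1554^2 = 2414916 ≡ 1369 (mod 1763)
7^512 ≡ 1369^2 = 1874161 ≡ 92 (mod 1763)
7^1024 ≡ 92^2 = 8464 ≡ 1412 (mod 1763)
1762 = 1024 + 512 + 128 + 64 + 32 + 2 in binary powers of 2.
So 7^1762 ≡ 1412 · 92 · 1554 · 1412 · 92 · 49 ≡ 1197 (mod 1763).
Since 1197 ≠ 1, base 7 is a Fermat witness: 1763 is composite.

1197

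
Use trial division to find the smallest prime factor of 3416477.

3416477 is odd.
Digit sum 32, not divisible by 3.
Ends in 7: not divisible by 5.
7: 3416477 = 7·488068 + 1
11: 3416477 = 11·310588 + 9
13: 3416477 = 13·262805 + 12
17: 3416477 = 17·200969 + 4
19: 3416477 = 19·179814 + 11
23: 3416477 = 23·148542 + 11
29: 3416477 = 29·117809 + 16
31: 3416477 = 31·110208 + 29
37: 3416477 = 37·92337 + 8
41: 3416477 = 41·83328 + 29
43: 3416477 = 43·79452 + 41
47: 3416477 = 47·72691

47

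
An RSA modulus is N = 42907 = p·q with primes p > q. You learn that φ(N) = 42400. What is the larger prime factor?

401

φ(n) = (p−1)(q−1) = n − (p+q) + 1, so p + q = 42907 − 42400 + 1 = 508.
p and q are the roots of t² − 508t + 42907 = 0.
Discriminant: 508² − 4·42907 = 258064 − 171628 = 86436; √86436 = 294.
q = (508 − 294)/2 = 107, p = (508 + 294)/2 = 401.
Check: 107 · 401 = 42907.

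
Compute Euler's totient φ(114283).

Factor: 114283 = 13 · 59 · 149.
φ(114283) = (13−1) · (59−1) · (149−1) = 12 · 58 · 148 = 103008.

103008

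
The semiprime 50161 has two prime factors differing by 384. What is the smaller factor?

Since p = q + 384, we have 50161 = q(q + 384), so q² + 384q − 50161 = 0.
Discriminant: 384² + 4·50161 = 147456 + 200644 = 348100; √348100 = 590.
q = (−384 + 590)/2 = 103, and p = q + 384 = 487.
Check: 103 · 487 = 50161.

103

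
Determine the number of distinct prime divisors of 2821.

2821 = 7 · 403
403 = 13 · 31
2821 = 7 · 13 · 31, which has 3 distinct prime factors.

3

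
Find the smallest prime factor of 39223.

39223 is odd.
Digit sum 19, not divisible by 3.
Ends in 3: not divisible by 5.
7: 39223 = 7·5603 + 2
11: 39223 = 11·3565 + 8
13: 39223 = 13·3017 + 2
17: 39223 = 17·2307 + 4
19: 39223 = 19·2064 + 7
23: 39223 = 23·1705 + 8
29: 39223 = 29·1352 + 15
31: 39223 = 31·1265 + 8
37: 39223 = 37·1060 + 3
41: 39223 = 41·956 + 27
43: 39223 = 43·912 + 7
47: 39223 = 47·834 + 25
53: 39223 = 53·740 + 3
59: 39223 = 59·664 + 47
61: 39223 = 61·643

61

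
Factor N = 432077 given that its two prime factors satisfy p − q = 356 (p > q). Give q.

503

Since p = q + 356, we have 432077 = q(q + 356), so q² + 356q − 432077 = 0.
Discriminant: 356² + 4·432077 = 126736 + 1728308 = 1855044; √1855044 = 1362.
q = (−356 + 1362)/2 = 503, and p = q + 356 = 859.
Check: 503 · 859 = 432077.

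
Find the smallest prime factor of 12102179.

53

12102179 is odd.
Digit sum 23, not divisible by 3.
Ends in 9: not divisible by 5.
7: 12102179 = 7·1728882 + 5
11: 12102179 = 11·1100198 + 1
13: 12102179 = 13·930936 + 11
17: 12102179 = 17·711892 + 15
19: 12102179 = 19·636956 + 15
23: 12102179 = 23·526181 + 16
29: 12102179 = 29·417316 + 15
31: 12102179 = 31·390392 + 27
37: 12102179 = 37·327085 + 34
41: 12102179 = 41·295175 + 4
43: 12102179 = 43·281446 + 1
47: 12102179 = 47·257493 + 8
53: 12102179 = 53·228343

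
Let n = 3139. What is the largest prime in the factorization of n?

3139 = 43 · 73
73 is prime.
So 3139 = 43 · 73; the largest prime factor is 73.

73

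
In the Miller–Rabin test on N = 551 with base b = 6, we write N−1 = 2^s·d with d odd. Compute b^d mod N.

138

551 − 1 = 550 = 2^1 · 275, so d = 275.
6^1 ≡ 6 (mod 551)
6^2 ≡ 6^2 = 36 ≡ 36 (mod 551)
6^4 ≡ 36^2 = 1296 ≡ 194 (mod 551)
6^8 ≡ 194^2 = 37636 ≡ 168 (mod 551)
6^16 ≡ 168^2 = 28224 ≡ 123 (mod 551)
6^32 ≡ 123^2 = 15129 ≡ 252 (mod 551)
6^64 ≡ 252^2 = 63504 ≡ 139 (mod 551)
6^128 ≡ 139^2 = 19321 ≡ 36 (mod 551)
6^256 ≡ 36^2 = 1296 ≡ 194 (mod 551)
275 = 256 + 16 + 2 + 1 in binary powers of 2.
So 6^275 ≡ 194 · 123 · 36 · 6 ≡ 138 (mod 551).
Squaring chain: 138; never reaches −1, so base 6 is a Miller–Rabin witness that 551 is composite.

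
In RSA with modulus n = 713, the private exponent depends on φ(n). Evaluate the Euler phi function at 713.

Factor: 713 = 23 · 31.
φ(713) = (23−1) · (31−1) = 22 · 30 = 660.

660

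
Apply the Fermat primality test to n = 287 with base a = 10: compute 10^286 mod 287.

10^1 ≡ 10 (mod 287)
10^2 ≡ 10^2 = 100 ≡ 100 (mod 287)
10^4 ≡ 100^2 = 10000 ≡ 242 (mod 287)
10^8 ≡ 242^2 = 58564 ≡ 16 (mod 287)
10^16 ≡ 16^2 = 256 ≡ 256 (mod 287)
10^32 ≡ 256^2 = 65536 ≡ 100 (mod 287)
10^64 ≡ 100^2 = 10000 ≡ 242 (mod 287)
10^128 ≡ 242^2 = 58564 ≡ 16 (mod 287)
10^256 ≡ 16^2 = 256 ≡ 256 (mod 287)
286 = 256 + 16 + 8 + 4 + 2 in binary powers of 2.
So 10^286 ≡ 256 · 256 · 16 · 242 · 100 ≡ 256 (mod 287).
Since 256 ≠ 1, base 10 is a Fermat witness: 287 is composite.

256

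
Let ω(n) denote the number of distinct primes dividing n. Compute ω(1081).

1081 = 23 · 47
1081 = 23 · 47, which has 2 distinct prime factors.

2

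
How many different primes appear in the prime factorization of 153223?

3

153223 = 7^2 · 3127
3127 = 53 · 59
153223 = 7^2 · 53 · 59, which has 3 distinct prime factors.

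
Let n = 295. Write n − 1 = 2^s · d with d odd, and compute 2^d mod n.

173

295 − 1 = 294 = 2^1 · 147, so d = 147.
2^1 ≡ 2 (mod 295)
2^2 ≡ 2^2 = 4 ≡ 4 (mod 295)
2^4 ≡ 4^2 = 16 ≡ 16 (mod 295)
2^8 ≡ 16^2 = 256 ≡ 256 (mod 295)
2^16 ≡ 256^2 = 65536 ≡ 46 (mod 295)
2^32 ≡ 46^2 = 2116 ≡ 51 (mod 295)
2^64 ≡ 51^2 = 2601 ≡ 241 (mod 295)
2^128 ≡ 241^2 = 58081 ≡ 261 (mod 295)
147 = 128 + 16 + 2 + 1 in binary powers of 2.
So 2^147 ≡ 261 · 46 · 4 · 2 ≡ 173 (mod 295).
Squaring chain: 173; never reaches −1, so base 2 is a Miller–Rabin witness that 295 is composite.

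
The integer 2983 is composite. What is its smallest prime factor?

2983 is odd.
Digit sum 22, not divisible by 3.
Ends in 3: not divisible by 5.
7: 2983 = 7·426 + 1
11: 2983 = 11·271 + 2
13: 2983 = 13·229 + 6
17: 2983 = 17·175 + 8
19: 2983 = 19·157

19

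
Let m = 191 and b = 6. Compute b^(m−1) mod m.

1

6^1 ≡ 6 (mod 191)
6^2 ≡ 6^2 = 36 ≡ 36 (mod 191)
6^4 ≡ 36^2 = 1296 ≡ 150 (mod 191)
6^8 ≡ 150^2 = 22500 ≡ 153 (mod 191)
6^16 ≡ 153^2 = 23409 ≡ 107 (mod 191)
6^32 ≡ 107^2 = 11449 ≡ 180 (mod 191)
6^64 ≡ 180^2 = 32400 ≡ 121 (mod 191)
6^128 ≡ 121^2 = 14641 ≡ 125 (mod 191)
190 = 128 + 32 + 16 + 8 + 4 + 2 in binary powers of 2.
So 6^190 ≡ 125 · 180 · 107 · 153 · 150 · 36 ≡ 1 (mod 191).
Since the result is 1, base 6 gives no evidence that 191 is composite.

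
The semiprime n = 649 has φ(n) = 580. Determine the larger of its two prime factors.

59

φ(n) = (p−1)(q−1) = n − (p+q) + 1, so p + q = 649 − 580 + 1 = 70.
p and q are the roots of t² − 70t + 649 = 0.
Discriminant: 70² − 4·649 = 4900 − 2596 = 2304; √2304 = 48.
q = (70 − 48)/2 = 11, p = (70 + 48)/2 = 59.
Check: 11 · 59 = 649.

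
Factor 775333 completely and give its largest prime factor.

73

775333 = 13 · 59641
59641 = 19 · 3139
3139 = 43 · 73
73 is prime.
So 775333 = 13 · 19 · 43 · 73; the largest prime factor is 73.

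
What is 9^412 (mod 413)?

205

9^1 ≡ 9 (mod 413)
9^2 ≡ 9^2 = 81 ≡ 81 (mod 413)
9^4 ≡ 81^2 = 6561 ≡ 366 (mod 413)
9^8 ≡ 366^2 = 133956 ≡ 144 (mod 413)
9^16 ≡ 144^2 = 20736 ≡ 86 (mod 413)
9^32 ≡ 86^2 = 7396 ≡ 375 (mod 413)
9^64 ≡ 375^2 = 140625 ≡ 205 (mod 413)
9^128 ≡ 205^2 = 42025 ≡ 312 (mod 413)
9^256 ≡ 312^2 = 97344 ≡ 289 (mod 413)
412 = 256 + 128 + 16 + 8 + 4 in binary powers of 2.
So 9^412 ≡ 289 · 312 · 86 · 144 · 366 ≡ 205 (mod 413).
Since 205 ≠ 1, base 9 is a Fermat witness: 413 is composite.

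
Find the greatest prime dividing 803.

73

803 = 11 · 73
73 is prime.
So 803 = 11 · 73; the largest prime factor is 73.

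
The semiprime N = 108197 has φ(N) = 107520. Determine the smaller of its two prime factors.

φ(n) = (p−1)(q−1) = n − (p+q) + 1, so p + q = 108197 − 107520 + 1 = 678.
p and q are the roots of t² − 678t + 108197 = 0.
Discriminant: 678² − 4·108197 = 459684 − 432788 = 26896; √26896 = 164.
q = (678 − 164)/2 = 257, p = (678 + 164)/2 = 421.
Check: 257 · 421 = 108197.

257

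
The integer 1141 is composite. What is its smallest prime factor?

7

1141 is odd.
Digit sum 7, not divisible by 3.
Ends in 1: not divisible by 5.
7: 1141 = 7·163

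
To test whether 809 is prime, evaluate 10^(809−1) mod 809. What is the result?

10^1 ≡ 10 (mod 809)
10^2 ≡ 10^2 = 100 ≡ 100 (mod 809)
10^4 ≡ 100^2 = 10000 ≡ 292 (mod 809)
10^8 ≡ 292^2 = 85264 ≡ 319 (mod 809)
10^16 ≡ 319^2 = 101761 ≡ 636 (mod 809)
10^32 ≡ 636^2 = 404496 ≡ 805 (mod 809)
10^64 ≡ 805^2 = 648025 ≡ 16 (mod 809)
10^128 ≡ 16^2 = 256 ≡ 256 (mod 809)
10^256 ≡ 256^2 = 65536 ≡ 7 (mod 809)
10^512 ≡ 7^2 = 49 ≡ 49 (mod 809)
808 = 512 + 256 + 32 + 8 in binary powers of 2.
So 10^808 ≡ 49 · 7 · 805 · 319 ≡ 1 (mod 809).
Since the result is 1, base 10 gives no evidence that 809 is composite.

1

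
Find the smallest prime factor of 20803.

20803 is odd.
Digit sum 13, not divisible by 3.
Ends in 3: not divisible by 5.
7: 20803 = 7·2971 + 6
11: 20803 = 11·1891 + 2
13: 20803 = 13·1600 + 3
17: 20803 = 17·1223 + 12
19: 20803 = 19·1094 + 17
23: 20803 = 23·904 + 11
29: 20803 = 29·717 + 10
31: 20803 = 31·671 + 2
37: 20803 = 37·562 + 9
41: 20803 = 41·507 + 16
43: 20803 = 43·483 + 34
47: 20803 = 47·442 + 29
53: 20803 = 53·392 + 27
59: 20803 = 59·352 + 35
61: 20803 = 61·341 + 2
67: 20803 = 67·310 + 33
71: 20803 = 71·293

71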